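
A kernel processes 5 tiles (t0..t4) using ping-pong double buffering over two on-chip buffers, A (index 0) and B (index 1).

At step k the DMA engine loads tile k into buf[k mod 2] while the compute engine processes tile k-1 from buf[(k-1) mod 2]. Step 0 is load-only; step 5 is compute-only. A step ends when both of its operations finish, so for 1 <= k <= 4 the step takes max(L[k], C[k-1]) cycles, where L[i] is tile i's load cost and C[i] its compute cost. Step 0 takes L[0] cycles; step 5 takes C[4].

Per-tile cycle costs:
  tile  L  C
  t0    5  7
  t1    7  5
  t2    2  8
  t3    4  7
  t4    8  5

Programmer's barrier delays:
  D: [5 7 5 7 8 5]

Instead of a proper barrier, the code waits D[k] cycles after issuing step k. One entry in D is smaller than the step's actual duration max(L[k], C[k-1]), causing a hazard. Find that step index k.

[0] required=L[0]=5=5 vs D=5 ok
[1] required=max(L[1]=7,C[0]=7)=7 vs D=7 ok
[2] required=max(L[2]=2,C[1]=5)=5 vs D=5 ok
[3] required=max(L[3]=4,C[2]=8)=8 vs D=7 SHORT
[4] required=max(L[4]=8,C[3]=7)=8 vs D=8 ok
[5] required=C[4]=5=5 vs D=5 ok

hazard at step 3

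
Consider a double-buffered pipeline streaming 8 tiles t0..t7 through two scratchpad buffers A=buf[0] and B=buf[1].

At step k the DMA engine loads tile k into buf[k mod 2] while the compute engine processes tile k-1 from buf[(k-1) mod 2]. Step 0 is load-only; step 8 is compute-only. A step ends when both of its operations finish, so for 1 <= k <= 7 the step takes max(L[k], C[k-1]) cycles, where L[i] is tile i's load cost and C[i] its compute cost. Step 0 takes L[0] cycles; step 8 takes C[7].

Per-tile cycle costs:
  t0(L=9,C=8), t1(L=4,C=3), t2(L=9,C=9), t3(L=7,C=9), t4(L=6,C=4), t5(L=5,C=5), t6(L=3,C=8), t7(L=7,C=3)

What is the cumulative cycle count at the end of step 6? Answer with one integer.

[0] DMA t0→A (9c) ∥ CU idle ⇒ 9c, clock 9
[1] DMA t1→B (4c) ∥ CU A:t0 (8c) ⇒ 8c, clock 17
[2] DMA t2→A (9c) ∥ CU B:t1 (3c) ⇒ 9c, clock 26
[3] DMA t3→B (7c) ∥ CU A:t2 (9c) ⇒ 9c, clock 35
[4] DMA t4→A (6c) ∥ CU B:t3 (9c) ⇒ 9c, clock 44
[5] DMA t5→B (5c) ∥ CU A:t4 (4c) ⇒ 5c, clock 49
[6] DMA t6→A (3c) ∥ CU B:t5 (5c) ⇒ 5c, clock 54
[7] DMA t7→B (7c) ∥ CU A:t6 (8c) ⇒ 8c, clock 62
[8] DMA idle ∥ CU B:t7 (3c) ⇒ 3c, clock 65

end_cycle[6] = 54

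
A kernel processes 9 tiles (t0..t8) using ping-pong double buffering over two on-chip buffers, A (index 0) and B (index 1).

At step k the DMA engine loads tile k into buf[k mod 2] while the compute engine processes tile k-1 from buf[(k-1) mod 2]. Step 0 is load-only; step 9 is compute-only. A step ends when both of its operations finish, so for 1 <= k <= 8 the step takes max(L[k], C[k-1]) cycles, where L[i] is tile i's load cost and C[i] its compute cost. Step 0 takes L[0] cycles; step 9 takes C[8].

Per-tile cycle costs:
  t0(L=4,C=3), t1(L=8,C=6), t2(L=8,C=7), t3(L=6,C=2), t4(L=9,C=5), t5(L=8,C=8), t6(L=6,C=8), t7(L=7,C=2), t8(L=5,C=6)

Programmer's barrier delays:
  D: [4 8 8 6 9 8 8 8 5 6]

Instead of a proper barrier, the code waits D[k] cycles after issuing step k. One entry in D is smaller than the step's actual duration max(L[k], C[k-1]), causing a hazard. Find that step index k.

hazard at step 3

[0] required=L[0]=4=4 vs D=4 ok
[1] required=max(L[1]=8,C[0]=3)=8 vs D=8 ok
[2] required=max(L[2]=8,C[1]=6)=8 vs D=8 ok
[3] required=max(L[3]=6,C[2]=7)=7 vs D=6 SHORT
[4] required=max(L[4]=9,C[3]=2)=9 vs D=9 ok
[5] required=max(L[5]=8,C[4]=5)=8 vs D=8 ok
[6] required=max(L[6]=6,C[5]=8)=8 vs D=8 ok
[7] required=max(L[7]=7,C[6]=8)=8 vs D=8 ok
[8] required=max(L[8]=5,C[7]=2)=5 vs D=5 ok
[9] required=C[8]=6=6 vs D=6 ok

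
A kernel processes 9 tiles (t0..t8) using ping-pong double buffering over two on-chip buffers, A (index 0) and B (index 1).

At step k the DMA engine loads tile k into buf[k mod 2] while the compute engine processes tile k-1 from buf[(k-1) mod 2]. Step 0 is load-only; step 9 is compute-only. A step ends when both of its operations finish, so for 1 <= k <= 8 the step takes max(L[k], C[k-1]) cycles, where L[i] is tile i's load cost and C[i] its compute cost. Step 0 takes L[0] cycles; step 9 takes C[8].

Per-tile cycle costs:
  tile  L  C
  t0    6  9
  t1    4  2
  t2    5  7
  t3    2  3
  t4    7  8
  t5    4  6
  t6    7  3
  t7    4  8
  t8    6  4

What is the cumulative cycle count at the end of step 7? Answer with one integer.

[0] DMA t0→A (6c) ∥ CU idle ⇒ 6c, clock 6
[1] DMA t1→B (4c) ∥ CU A:t0 (9c) ⇒ 9c, clock 15
[2] DMA t2→A (5c) ∥ CU B:t1 (2c) ⇒ 5c, clock 20
[3] DMA t3→B (2c) ∥ CU A:t2 (7c) ⇒ 7c, clock 27
[4] DMA t4→A (7c) ∥ CU B:t3 (3c) ⇒ 7c, clock 34
[5] DMA t5→B (4c) ∥ CU A:t4 (8c) ⇒ 8c, clock 42
[6] DMA t6→A (7c) ∥ CU B:t5 (6c) ⇒ 7c, clock 49
[7] DMA t7→B (4c) ∥ CU A:t6 (3c) ⇒ 4c, clock 53
[8] DMA t8→A (6c) ∥ CU B:t7 (8c) ⇒ 8c, clock 61
[9] DMA idle ∥ CU A:t8 (4c) ⇒ 4c, clock 65

end_cycle[7] = 53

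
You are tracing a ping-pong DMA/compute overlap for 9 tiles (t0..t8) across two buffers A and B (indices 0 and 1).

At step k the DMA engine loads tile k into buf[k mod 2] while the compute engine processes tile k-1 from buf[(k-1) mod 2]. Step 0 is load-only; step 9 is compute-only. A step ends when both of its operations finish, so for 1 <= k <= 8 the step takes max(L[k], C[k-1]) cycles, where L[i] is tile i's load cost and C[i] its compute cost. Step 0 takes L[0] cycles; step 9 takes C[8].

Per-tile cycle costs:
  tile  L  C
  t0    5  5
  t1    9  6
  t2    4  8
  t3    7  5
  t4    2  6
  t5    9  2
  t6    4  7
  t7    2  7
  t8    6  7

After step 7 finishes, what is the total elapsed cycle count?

end_cycle[7] = 53

  0. 5=5c; end=5; A:t0 B:-
  1. max(9,5)=9c; end=14; A:t0 B:t1
  2. max(4,6)=6c; end=20; A:t2 B:t1
  3. max(7,8)=8c; end=28; A:t2 B:t3
  4. max(2,5)=5c; end=33; A:t4 B:t3
  5. max(9,6)=9c; end=42; A:t4 B:t5
  6. max(4,2)=4c; end=46; A:t6 B:t5
  7. max(2,7)=7c; end=53; A:t6 B:t7
  8. max(6,7)=7c; end=60; A:t8 B:t7
  9. 7=7c; end=67; A:t8 B:t7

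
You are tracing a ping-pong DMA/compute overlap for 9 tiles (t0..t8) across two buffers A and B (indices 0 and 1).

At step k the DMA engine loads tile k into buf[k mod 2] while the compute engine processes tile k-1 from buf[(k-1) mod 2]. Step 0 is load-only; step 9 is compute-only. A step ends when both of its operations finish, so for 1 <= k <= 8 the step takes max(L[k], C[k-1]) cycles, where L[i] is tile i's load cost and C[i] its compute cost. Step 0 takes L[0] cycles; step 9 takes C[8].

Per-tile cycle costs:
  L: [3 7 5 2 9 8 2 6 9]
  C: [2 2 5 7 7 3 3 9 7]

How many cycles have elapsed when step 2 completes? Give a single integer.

end_cycle[2] = 15

[0] DMA t0→A (3c) ∥ CU idle ⇒ 3c, clock 3
[1] DMA t1→B (7c) ∥ CU A:t0 (2c) ⇒ 7c, clock 10
[2] DMA t2→A (5c) ∥ CU B:t1 (2c) ⇒ 5c, clock 15
[3] DMA t3→B (2c) ∥ CU A:t2 (5c) ⇒ 5c, clock 20
[4] DMA t4→A (9c) ∥ CU B:t3 (7c) ⇒ 9c, clock 29
[5] DMA t5→B (8c) ∥ CU A:t4 (7c) ⇒ 8c, clock 37
[6] DMA t6→A (2c) ∥ CU B:t5 (3c) ⇒ 3c, clock 40
[7] DMA t7→B (6c) ∥ CU A:t6 (3c) ⇒ 6c, clock 46
[8] DMA t8→A (9c) ∥ CU B:t7 (9c) ⇒ 9c, clock 55
[9] DMA idle ∥ CU A:t8 (7c) ⇒ 7c, clock 62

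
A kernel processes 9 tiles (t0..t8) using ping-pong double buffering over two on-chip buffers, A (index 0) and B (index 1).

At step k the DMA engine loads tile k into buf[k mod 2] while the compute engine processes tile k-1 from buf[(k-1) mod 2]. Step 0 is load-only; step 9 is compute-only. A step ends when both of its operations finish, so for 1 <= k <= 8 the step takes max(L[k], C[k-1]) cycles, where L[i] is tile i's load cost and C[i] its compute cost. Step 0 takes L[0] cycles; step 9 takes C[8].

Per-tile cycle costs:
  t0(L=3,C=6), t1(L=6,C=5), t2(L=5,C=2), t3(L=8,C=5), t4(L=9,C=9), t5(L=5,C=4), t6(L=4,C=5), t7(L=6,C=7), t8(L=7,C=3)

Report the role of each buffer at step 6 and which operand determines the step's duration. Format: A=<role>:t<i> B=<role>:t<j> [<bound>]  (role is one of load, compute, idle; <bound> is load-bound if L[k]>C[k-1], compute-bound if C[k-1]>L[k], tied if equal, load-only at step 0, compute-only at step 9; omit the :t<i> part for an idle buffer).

step 6: A=load:t6 B=compute:t5 [tied]

step 0: L[0]=3 → dur=3, Σ=3 | A=load:t0 B=idle [load-only]
step 1: L[1]=6 C[0]=6 → dur=6, Σ=9 | A=compute:t0 B=load:t1 [tied]
step 2: L[2]=5 C[1]=5 → dur=5, Σ=14 | A=load:t2 B=compute:t1 [tied]
step 3: L[3]=8 C[2]=2 → dur=8, Σ=22 | A=compute:t2 B=load:t3 [load-bound]
step 4: L[4]=9 C[3]=5 → dur=9, Σ=31 | A=load:t4 B=compute:t3 [load-bound]
step 5: L[5]=5 C[4]=9 → dur=9, Σ=40 | A=compute:t4 B=load:t5 [compute-bound]
step 6: L[6]=4 C[5]=4 → dur=4, Σ=44 | A=load:t6 B=compute:t5 [tied]
step 7: L[7]=6 C[6]=5 → dur=6, Σ=50 | A=compute:t6 B=load:t7 [load-bound]
step 8: L[8]=7 C[7]=7 → dur=7, Σ=57 | A=load:t8 B=compute:t7 [tied]
step 9: C[8]=3 → dur=3, Σ=60 | A=compute:t8 B=idle [compute-only]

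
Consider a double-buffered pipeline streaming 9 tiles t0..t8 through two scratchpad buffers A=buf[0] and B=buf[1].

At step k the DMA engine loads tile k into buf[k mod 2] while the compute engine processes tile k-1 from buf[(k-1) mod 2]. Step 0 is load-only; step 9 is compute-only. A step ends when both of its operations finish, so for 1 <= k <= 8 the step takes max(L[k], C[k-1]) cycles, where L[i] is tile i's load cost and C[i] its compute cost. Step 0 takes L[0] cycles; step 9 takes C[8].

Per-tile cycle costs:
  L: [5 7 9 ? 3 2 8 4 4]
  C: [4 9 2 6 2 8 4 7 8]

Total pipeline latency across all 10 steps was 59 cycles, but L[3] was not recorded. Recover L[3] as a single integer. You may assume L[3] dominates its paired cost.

L[3] = 3

step 0 | dur = L[0]=5 = 5
step 1 | dur = max(L[1]=7, C[0]=4) = 7
step 2 | dur = max(L[2]=9, C[1]=9) = 9
step 3 | dur = max(L[3]=?, C[2]=2) = L[3]  (unknown; binding)
step 4 | dur = max(L[4]=3, C[3]=6) = 6
step 5 | dur = max(L[5]=2, C[4]=2) = 2
step 6 | dur = max(L[6]=8, C[5]=8) = 8
step 7 | dur = max(L[7]=4, C[6]=4) = 4
step 8 | dur = max(L[8]=4, C[7]=7) = 7
step 9 | dur = C[8]=8 = 8
sum of known step durations = 56
dur[3] = total - known = 59 - 56 = 3
L[3] is the binding max in step 3, so L[3] = dur[3] = 3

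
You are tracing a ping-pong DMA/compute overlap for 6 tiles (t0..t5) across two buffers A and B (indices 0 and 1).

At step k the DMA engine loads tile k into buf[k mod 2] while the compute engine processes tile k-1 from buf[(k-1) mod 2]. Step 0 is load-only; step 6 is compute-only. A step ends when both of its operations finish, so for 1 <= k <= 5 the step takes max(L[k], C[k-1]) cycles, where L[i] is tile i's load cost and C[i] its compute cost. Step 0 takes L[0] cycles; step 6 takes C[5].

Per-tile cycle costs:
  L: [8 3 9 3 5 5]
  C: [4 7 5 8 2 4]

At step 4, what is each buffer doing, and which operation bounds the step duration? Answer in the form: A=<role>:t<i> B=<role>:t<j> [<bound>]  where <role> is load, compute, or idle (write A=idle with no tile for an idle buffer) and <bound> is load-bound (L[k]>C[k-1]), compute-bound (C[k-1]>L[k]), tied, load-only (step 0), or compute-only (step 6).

step 4: A=load:t4 B=compute:t3 [compute-bound]

  0. 8=8c; end=8; A:t0 B:-
  1. max(3,4)=4c; end=12; A:t0 B:t1
  2. max(9,7)=9c; end=21; A:t2 B:t1
  3. max(3,5)=5c; end=26; A:t2 B:t3
  4. max(5,8)=8c; end=34; A:t4 B:t3
  5. max(5,2)=5c; end=39; A:t4 B:t5
  6. 4=4c; end=43; A:t4 B:t5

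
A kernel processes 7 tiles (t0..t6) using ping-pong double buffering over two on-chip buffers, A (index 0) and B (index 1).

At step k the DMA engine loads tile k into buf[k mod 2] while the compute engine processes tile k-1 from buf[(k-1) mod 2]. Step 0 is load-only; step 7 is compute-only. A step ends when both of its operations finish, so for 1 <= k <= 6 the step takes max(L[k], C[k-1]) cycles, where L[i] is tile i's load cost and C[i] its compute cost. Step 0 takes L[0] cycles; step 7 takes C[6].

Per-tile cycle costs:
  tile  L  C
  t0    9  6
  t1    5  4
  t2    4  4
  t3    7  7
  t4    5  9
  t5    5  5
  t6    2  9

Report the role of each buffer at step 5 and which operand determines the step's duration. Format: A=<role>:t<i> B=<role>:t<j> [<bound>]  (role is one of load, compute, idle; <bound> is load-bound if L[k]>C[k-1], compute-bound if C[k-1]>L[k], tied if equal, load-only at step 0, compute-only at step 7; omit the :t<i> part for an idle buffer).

step 5: A=compute:t4 B=load:t5 [compute-bound]

  0. 9=9c; end=9; A:t0 B:-
  1. max(5,6)=6c; end=15; A:t0 B:t1
  2. max(4,4)=4c; end=19; A:t2 B:t1
  3. max(7,4)=7c; end=26; A:t2 B:t3
  4. max(5,7)=7c; end=33; A:t4 B:t3
  5. max(5,9)=9c; end=42; A:t4 B:t5
  6. max(2,5)=5c; end=47; A:t6 B:t5
  7. 9=9c; end=56; A:t6 B:t5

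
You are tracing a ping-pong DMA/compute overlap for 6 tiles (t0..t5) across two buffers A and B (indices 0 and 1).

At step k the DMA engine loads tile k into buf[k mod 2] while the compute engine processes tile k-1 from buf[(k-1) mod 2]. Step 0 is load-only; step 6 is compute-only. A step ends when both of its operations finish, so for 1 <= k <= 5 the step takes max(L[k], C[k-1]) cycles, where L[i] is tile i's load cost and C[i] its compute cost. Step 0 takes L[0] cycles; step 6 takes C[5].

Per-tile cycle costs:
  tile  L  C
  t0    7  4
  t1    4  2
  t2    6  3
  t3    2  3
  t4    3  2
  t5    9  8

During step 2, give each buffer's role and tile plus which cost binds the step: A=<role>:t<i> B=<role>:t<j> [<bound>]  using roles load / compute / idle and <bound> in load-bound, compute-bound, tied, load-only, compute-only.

step 2: A=load:t2 B=compute:t1 [load-bound]

step 0: L[0]=7 → dur=7, Σ=7 | A=load:t0 B=idle [load-only]
step 1: L[1]=4 C[0]=4 → dur=4, Σ=11 | A=compute:t0 B=load:t1 [tied]
step 2: L[2]=6 C[1]=2 → dur=6, Σ=17 | A=load:t2 B=compute:t1 [load-bound]
step 3: L[3]=2 C[2]=3 → dur=3, Σ=20 | A=compute:t2 B=load:t3 [compute-bound]
step 4: L[4]=3 C[3]=3 → dur=3, Σ=23 | A=load:t4 B=compute:t3 [tied]
step 5: L[5]=9 C[4]=2 → dur=9, Σ=32 | A=compute:t4 B=load:t5 [load-bound]
step 6: C[5]=8 → dur=8, Σ=40 | A=idle B=compute:t5 [compute-only]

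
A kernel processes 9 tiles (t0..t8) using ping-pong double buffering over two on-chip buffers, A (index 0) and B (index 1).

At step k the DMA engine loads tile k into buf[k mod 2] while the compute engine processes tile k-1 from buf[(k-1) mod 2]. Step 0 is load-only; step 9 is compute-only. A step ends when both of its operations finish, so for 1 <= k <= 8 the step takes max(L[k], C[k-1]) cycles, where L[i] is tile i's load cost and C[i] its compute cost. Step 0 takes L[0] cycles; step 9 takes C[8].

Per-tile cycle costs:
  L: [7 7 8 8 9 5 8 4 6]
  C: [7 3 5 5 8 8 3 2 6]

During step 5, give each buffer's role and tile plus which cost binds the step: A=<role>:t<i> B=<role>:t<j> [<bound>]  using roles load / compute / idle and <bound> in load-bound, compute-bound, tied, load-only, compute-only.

step 0: L[0]=7 → dur=7, Σ=7 | A=load:t0 B=idle [load-only]
step 1: L[1]=7 C[0]=7 → dur=7, Σ=14 | A=compute:t0 B=load:t1 [tied]
step 2: L[2]=8 C[1]=3 → dur=8, Σ=22 | A=load:t2 B=compute:t1 [load-bound]
step 3: L[3]=8 C[2]=5 → dur=8, Σ=30 | A=compute:t2 B=load:t3 [load-bound]
step 4: L[4]=9 C[3]=5 → dur=9, Σ=39 | A=load:t4 B=compute:t3 [load-bound]
step 5: L[5]=5 C[4]=8 → dur=8, Σ=47 | A=compute:t4 B=load:t5 [compute-bound]
step 6: L[6]=8 C[5]=8 → dur=8, Σ=55 | A=load:t6 B=compute:t5 [tied]
step 7: L[7]=4 C[6]=3 → dur=4, Σ=59 | A=compute:t6 B=load:t7 [load-bound]
step 8: L[8]=6 C[7]=2 → dur=6, Σ=65 | A=load:t8 B=compute:t7 [load-bound]
step 9: C[8]=6 → dur=6, Σ=71 | A=compute:t8 B=idle [compute-only]

step 5: A=compute:t4 B=load:t5 [compute-bound]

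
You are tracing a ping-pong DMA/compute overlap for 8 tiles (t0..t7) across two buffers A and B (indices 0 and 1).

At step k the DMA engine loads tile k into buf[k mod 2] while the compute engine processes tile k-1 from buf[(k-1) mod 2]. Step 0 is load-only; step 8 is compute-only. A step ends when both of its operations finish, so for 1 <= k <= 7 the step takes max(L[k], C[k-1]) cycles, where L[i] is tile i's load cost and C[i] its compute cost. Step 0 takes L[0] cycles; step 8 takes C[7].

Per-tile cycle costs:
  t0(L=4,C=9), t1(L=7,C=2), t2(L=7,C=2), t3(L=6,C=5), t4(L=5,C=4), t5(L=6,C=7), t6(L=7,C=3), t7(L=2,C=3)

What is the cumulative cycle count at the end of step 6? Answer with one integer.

step 0: L[0]=4 → dur=4, Σ=4 | A=load:t0 B=idle [load-only]
step 1: L[1]=7 C[0]=9 → dur=9, Σ=13 | A=compute:t0 B=load:t1 [compute-bound]
step 2: L[2]=7 C[1]=2 → dur=7, Σ=20 | A=load:t2 B=compute:t1 [load-bound]
step 3: L[3]=6 C[2]=2 → dur=6, Σ=26 | A=compute:t2 B=load:t3 [load-bound]
step 4: L[4]=5 C[3]=5 → dur=5, Σ=31 | A=load:t4 B=compute:t3 [tied]
step 5: L[5]=6 C[4]=4 → dur=6, Σ=37 | A=compute:t4 B=load:t5 [load-bound]
step 6: L[6]=7 C[5]=7 → dur=7, Σ=44 | A=load:t6 B=compute:t5 [tied]
step 7: L[7]=2 C[6]=3 → dur=3, Σ=47 | A=compute:t6 B=load:t7 [compute-bound]
step 8: C[7]=3 → dur=3, Σ=50 | A=idle B=compute:t7 [compute-only]

end_cycle[6] = 44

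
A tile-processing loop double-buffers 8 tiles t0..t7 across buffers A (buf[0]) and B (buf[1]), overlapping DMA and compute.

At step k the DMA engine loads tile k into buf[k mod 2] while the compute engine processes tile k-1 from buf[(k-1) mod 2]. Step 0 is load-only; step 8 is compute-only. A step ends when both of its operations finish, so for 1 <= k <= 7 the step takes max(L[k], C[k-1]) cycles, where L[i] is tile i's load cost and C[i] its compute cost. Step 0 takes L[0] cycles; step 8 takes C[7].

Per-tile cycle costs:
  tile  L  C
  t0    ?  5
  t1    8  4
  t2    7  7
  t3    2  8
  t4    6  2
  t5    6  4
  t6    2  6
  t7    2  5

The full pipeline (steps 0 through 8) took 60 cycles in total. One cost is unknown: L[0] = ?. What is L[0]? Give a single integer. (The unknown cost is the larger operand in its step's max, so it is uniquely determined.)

step 0: dur = L[0]=? = L[0]  (unknown; binding)
step 1: dur = max(L[1]=8, C[0]=5) = 8
step 2: dur = max(L[2]=7, C[1]=4) = 7
step 3: dur = max(L[3]=2, C[2]=7) = 7
step 4: dur = max(L[4]=6, C[3]=8) = 8
step 5: dur = max(L[5]=6, C[4]=2) = 6
step 6: dur = max(L[6]=2, C[5]=4) = 4
step 7: dur = max(L[7]=2, C[6]=6) = 6
step 8: dur = C[7]=5 = 5
sum of known step durations = 51
dur[0] = total - known = 60 - 51 = 9
L[0] is the binding max in step 0, so L[0] = dur[0] = 9

L[0] = 9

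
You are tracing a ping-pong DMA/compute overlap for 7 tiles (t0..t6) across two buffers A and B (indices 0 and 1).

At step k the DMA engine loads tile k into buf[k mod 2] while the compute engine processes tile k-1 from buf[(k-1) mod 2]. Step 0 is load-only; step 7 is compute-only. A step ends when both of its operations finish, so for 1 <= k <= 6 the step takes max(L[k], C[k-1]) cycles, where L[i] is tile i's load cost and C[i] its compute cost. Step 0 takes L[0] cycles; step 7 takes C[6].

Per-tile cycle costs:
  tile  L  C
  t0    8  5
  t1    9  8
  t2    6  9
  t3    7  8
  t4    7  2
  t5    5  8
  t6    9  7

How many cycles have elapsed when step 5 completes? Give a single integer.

step 0: L[0]=8 → dur=8, Σ=8 | A=load:t0 B=idle [load-only]
step 1: L[1]=9 C[0]=5 → dur=9, Σ=17 | A=compute:t0 B=load:t1 [load-bound]
step 2: L[2]=6 C[1]=8 → dur=8, Σ=25 | A=load:t2 B=compute:t1 [compute-bound]
step 3: L[3]=7 C[2]=9 → dur=9, Σ=34 | A=compute:t2 B=load:t3 [compute-bound]
step 4: L[4]=7 C[3]=8 → dur=8, Σ=42 | A=load:t4 B=compute:t3 [compute-bound]
step 5: L[5]=5 C[4]=2 → dur=5, Σ=47 | A=compute:t4 B=load:t5 [load-bound]
step 6: L[6]=9 C[5]=8 → dur=9, Σ=56 | A=load:t6 B=compute:t5 [load-bound]
step 7: C[6]=7 → dur=7, Σ=63 | A=compute:t6 B=idle [compute-only]

end_cycle[5] = 47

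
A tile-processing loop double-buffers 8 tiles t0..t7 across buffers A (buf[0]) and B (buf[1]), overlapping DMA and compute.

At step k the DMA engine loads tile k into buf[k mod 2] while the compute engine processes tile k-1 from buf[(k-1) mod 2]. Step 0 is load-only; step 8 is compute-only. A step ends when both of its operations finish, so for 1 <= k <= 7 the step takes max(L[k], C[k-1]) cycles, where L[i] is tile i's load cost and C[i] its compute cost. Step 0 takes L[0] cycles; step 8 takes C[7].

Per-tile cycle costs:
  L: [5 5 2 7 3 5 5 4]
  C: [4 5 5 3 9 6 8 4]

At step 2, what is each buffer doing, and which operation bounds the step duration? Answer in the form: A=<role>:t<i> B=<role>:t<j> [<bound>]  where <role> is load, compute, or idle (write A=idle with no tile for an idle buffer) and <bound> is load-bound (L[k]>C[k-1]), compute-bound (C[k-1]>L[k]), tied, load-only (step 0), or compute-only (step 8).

step 2: A=load:t2 B=compute:t1 [compute-bound]

step 0: L[0]=5 → dur=5, Σ=5 | A=load:t0 B=idle [load-only]
step 1: L[1]=5 C[0]=4 → dur=5, Σ=10 | A=compute:t0 B=load:t1 [load-bound]
step 2: L[2]=2 C[1]=5 → dur=5, Σ=15 | A=load:t2 B=compute:t1 [compute-bound]
step 3: L[3]=7 C[2]=5 → dur=7, Σ=22 | A=compute:t2 B=load:t3 [load-bound]
step 4: L[4]=3 C[3]=3 → dur=3, Σ=25 | A=load:t4 B=compute:t3 [tied]
step 5: L[5]=5 C[4]=9 → dur=9, Σ=34 | A=compute:t4 B=load:t5 [compute-bound]
step 6: L[6]=5 C[5]=6 → dur=6, Σ=40 | A=load:t6 B=compute:t5 [compute-bound]
step 7: L[7]=4 C[6]=8 → dur=8, Σ=48 | A=compute:t6 B=load:t7 [compute-bound]
step 8: C[7]=4 → dur=4, Σ=52 | A=idle B=compute:t7 [compute-only]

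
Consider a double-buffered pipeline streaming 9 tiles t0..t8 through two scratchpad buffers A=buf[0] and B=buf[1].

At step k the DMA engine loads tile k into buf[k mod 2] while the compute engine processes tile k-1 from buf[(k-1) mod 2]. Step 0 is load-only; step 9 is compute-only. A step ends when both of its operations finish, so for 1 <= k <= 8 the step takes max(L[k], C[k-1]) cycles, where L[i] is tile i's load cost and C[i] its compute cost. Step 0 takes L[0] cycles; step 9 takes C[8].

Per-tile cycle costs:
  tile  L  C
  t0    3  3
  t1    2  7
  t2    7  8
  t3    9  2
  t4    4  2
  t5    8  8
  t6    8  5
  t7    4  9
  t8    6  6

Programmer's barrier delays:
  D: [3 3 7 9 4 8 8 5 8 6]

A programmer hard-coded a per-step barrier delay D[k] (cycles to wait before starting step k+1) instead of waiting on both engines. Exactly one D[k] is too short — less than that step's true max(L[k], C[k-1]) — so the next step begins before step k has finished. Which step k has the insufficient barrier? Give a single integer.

step 0: need L[0]=3 = 3; D[0]=3 ok
step 1: need max(L[1]=2,C[0]=3) = 3; D[1]=3 ok
step 2: need max(L[2]=7,C[1]=7) = 7; D[2]=7 ok
step 3: need max(L[3]=9,C[2]=8) = 9; D[3]=9 ok
step 4: need max(L[4]=4,C[3]=2) = 4; D[4]=4 ok
step 5: need max(L[5]=8,C[4]=2) = 8; D[5]=8 ok
step 6: need max(L[6]=8,C[5]=8) = 8; D[6]=8 ok
step 7: need max(L[7]=4,C[6]=5) = 5; D[7]=5 ok
step 8: need max(L[8]=6,C[7]=9) = 9; D[8]=8 SHORT
step 9: need C[8]=6 = 6; D[9]=6 ok

hazard at step 8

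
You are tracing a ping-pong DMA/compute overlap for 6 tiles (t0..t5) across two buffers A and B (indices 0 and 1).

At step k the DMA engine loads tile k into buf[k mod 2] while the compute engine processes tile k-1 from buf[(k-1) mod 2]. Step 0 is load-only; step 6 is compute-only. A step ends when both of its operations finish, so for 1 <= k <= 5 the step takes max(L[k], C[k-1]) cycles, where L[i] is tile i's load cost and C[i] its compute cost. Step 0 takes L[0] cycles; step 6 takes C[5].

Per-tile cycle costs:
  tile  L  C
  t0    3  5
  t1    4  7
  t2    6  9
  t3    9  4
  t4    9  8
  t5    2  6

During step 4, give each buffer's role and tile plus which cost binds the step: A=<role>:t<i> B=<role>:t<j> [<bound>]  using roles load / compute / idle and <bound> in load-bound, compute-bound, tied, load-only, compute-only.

step 4: A=load:t4 B=compute:t3 [load-bound]

[0] DMA t0→A (3c) ∥ CU idle ⇒ 3c, clock 3
[1] DMA t1→B (4c) ∥ CU A:t0 (5c) ⇒ 5c, clock 8
[2] DMA t2→A (6c) ∥ CU B:t1 (7c) ⇒ 7c, clock 15
[3] DMA t3→B (9c) ∥ CU A:t2 (9c) ⇒ 9c, clock 24
[4] DMA t4→A (9c) ∥ CU B:t3 (4c) ⇒ 9c, clock 33
[5] DMA t5→B (2c) ∥ CU A:t4 (8c) ⇒ 8c, clock 41
[6] DMA idle ∥ CU B:t5 (6c) ⇒ 6c, clock 47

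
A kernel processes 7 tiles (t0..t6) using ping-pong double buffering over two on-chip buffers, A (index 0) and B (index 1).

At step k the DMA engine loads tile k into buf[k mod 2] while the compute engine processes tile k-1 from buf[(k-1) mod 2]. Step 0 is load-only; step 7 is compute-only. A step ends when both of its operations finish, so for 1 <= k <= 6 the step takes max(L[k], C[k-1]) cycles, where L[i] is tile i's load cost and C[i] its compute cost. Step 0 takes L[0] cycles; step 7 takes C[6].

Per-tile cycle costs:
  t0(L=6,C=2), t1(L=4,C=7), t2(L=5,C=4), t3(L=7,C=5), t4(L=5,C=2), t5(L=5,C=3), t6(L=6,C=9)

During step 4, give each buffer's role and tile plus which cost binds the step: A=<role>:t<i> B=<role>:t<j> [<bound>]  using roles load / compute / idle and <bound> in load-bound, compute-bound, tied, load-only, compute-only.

step 4: A=load:t4 B=compute:t3 [tied]

[0] DMA t0→A (6c) ∥ CU idle ⇒ 6c, clock 6
[1] DMA t1→B (4c) ∥ CU A:t0 (2c) ⇒ 4c, clock 10
[2] DMA t2→A (5c) ∥ CU B:t1 (7c) ⇒ 7c, clock 17
[3] DMA t3→B (7c) ∥ CU A:t2 (4c) ⇒ 7c, clock 24
[4] DMA t4→A (5c) ∥ CU B:t3 (5c) ⇒ 5c, clock 29
[5] DMA t5→B (5c) ∥ CU A:t4 (2c) ⇒ 5c, clock 34
[6] DMA t6→A (6c) ∥ CU B:t5 (3c) ⇒ 6c, clock 40
[7] DMA idle ∥ CU A:t6 (9c) ⇒ 9c, clock 49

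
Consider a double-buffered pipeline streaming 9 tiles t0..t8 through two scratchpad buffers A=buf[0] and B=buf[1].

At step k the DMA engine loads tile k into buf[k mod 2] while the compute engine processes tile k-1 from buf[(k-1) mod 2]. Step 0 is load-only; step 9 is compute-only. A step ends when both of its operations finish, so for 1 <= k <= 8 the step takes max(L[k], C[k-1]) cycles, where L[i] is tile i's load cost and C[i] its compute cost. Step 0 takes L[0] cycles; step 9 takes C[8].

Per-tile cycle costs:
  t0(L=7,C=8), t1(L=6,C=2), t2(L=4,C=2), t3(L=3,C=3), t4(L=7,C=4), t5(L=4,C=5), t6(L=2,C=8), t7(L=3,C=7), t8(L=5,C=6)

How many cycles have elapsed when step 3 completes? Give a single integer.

end_cycle[3] = 22

[0] DMA t0→A (7c) ∥ CU idle ⇒ 7c, clock 7
[1] DMA t1→B (6c) ∥ CU A:t0 (8c) ⇒ 8c, clock 15
[2] DMA t2→A (4c) ∥ CU B:t1 (2c) ⇒ 4c, clock 19
[3] DMA t3→B (3c) ∥ CU A:t2 (2c) ⇒ 3c, clock 22
[4] DMA t4→A (7c) ∥ CU B:t3 (3c) ⇒ 7c, clock 29
[5] DMA t5→B (4c) ∥ CU A:t4 (4c) ⇒ 4c, clock 33
[6] DMA t6→A (2c) ∥ CU B:t5 (5c) ⇒ 5c, clock 38
[7] DMA t7→B (3c) ∥ CU A:t6 (8c) ⇒ 8c, clock 46
[8] DMA t8→A (5c) ∥ CU B:t7 (7c) ⇒ 7c, clock 53
[9] DMA idle ∥ CU A:t8 (6c) ⇒ 6c, clock 59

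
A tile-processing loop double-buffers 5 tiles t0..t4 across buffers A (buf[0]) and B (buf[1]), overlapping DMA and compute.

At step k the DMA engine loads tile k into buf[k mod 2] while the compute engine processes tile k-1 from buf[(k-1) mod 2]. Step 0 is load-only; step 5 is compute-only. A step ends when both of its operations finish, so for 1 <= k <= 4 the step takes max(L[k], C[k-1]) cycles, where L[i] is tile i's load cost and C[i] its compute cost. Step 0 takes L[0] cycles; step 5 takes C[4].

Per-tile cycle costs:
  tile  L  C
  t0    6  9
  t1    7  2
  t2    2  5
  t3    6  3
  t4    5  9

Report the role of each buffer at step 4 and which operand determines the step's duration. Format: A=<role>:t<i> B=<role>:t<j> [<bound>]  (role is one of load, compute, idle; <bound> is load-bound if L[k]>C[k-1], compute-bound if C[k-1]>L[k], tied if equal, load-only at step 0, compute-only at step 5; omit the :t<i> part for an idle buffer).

step 4: A=load:t4 B=compute:t3 [load-bound]

k=0 load=t0/6c comp=- wait=6 total=6
k=1 load=t1/7c comp=t0/9c wait=9 total=15
k=2 load=t2/2c comp=t1/2c wait=2 total=17
k=3 load=t3/6c comp=t2/5c wait=6 total=23
k=4 load=t4/5c comp=t3/3c wait=5 total=28
k=5 load=- comp=t4/9c wait=9 total=37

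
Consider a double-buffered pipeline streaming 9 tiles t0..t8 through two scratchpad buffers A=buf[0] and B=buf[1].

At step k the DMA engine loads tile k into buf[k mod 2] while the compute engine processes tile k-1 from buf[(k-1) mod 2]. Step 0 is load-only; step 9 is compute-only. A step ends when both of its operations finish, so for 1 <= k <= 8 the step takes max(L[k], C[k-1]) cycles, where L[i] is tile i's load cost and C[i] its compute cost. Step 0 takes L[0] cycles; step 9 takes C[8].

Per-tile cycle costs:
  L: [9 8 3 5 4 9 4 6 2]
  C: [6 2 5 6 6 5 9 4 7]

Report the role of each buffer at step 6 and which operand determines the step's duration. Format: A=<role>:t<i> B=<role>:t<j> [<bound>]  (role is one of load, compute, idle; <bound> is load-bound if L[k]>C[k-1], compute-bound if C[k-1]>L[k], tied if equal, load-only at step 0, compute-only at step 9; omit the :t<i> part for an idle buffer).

[0] DMA t0→A (9c) ∥ CU idle ⇒ 9c, clock 9
[1] DMA t1→B (8c) ∥ CU A:t0 (6c) ⇒ 8c, clock 17
[2] DMA t2→A (3c) ∥ CU B:t1 (2c) ⇒ 3c, clock 20
[3] DMA t3→B (5c) ∥ CU A:t2 (5c) ⇒ 5c, clock 25
[4] DMA t4→A (4c) ∥ CU B:t3 (6c) ⇒ 6c, clock 31
[5] DMA t5→B (9c) ∥ CU A:t4 (6c) ⇒ 9c, clock 40
[6] DMA t6→A (4c) ∥ CU B:t5 (5c) ⇒ 5c, clock 45
[7] DMA t7→B (6c) ∥ CU A:t6 (9c) ⇒ 9c, clock 54
[8] DMA t8→A (2c) ∥ CU B:t7 (4c) ⇒ 4c, clock 58
[9] DMA idle ∥ CU A:t8 (7c) ⇒ 7c, clock 65

step 6: A=load:t6 B=compute:t5 [compute-bound]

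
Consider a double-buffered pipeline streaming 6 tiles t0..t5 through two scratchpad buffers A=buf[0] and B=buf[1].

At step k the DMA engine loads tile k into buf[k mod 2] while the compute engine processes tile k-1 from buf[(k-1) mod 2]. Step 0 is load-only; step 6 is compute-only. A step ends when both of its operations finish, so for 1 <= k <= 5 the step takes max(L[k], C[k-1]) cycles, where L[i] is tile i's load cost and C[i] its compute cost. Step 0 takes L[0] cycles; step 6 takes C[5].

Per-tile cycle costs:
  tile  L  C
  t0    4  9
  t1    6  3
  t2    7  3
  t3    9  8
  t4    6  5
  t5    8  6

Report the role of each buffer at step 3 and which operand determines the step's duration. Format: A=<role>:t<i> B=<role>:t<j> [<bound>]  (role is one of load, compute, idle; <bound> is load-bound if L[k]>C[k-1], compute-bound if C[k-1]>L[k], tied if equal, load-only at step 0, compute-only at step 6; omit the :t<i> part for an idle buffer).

step 3: A=compute:t2 B=load:t3 [load-bound]

  0. 4=4c; end=4; A:t0 B:-
  1. max(6,9)=9c; end=13; A:t0 B:t1
  2. max(7,3)=7c; end=20; A:t2 B:t1
  3. max(9,3)=9c; end=29; A:t2 B:t3
  4. max(6,8)=8c; end=37; A:t4 B:t3
  5. max(8,5)=8c; end=45; A:t4 B:t5
  6. 6=6c; end=51; A:t4 B:t5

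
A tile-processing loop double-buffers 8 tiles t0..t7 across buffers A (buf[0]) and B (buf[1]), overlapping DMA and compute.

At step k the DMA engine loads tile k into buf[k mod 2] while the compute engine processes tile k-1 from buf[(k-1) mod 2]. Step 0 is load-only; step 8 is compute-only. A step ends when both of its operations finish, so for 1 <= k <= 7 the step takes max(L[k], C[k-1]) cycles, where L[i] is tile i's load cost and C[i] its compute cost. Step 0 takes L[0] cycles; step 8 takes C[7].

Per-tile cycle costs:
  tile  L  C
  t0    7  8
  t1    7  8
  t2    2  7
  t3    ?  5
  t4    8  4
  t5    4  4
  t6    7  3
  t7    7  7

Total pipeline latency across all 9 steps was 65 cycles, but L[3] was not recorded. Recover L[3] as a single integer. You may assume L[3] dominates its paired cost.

step 0: dur = L[0]=7 = 7
step 1: dur = max(L[1]=7, C[0]=8) = 8
step 2: dur = max(L[2]=2, C[1]=8) = 8
step 3: dur = max(L[3]=?, C[2]=7) = L[3]  (unknown; binding)
step 4: dur = max(L[4]=8, C[3]=5) = 8
step 5: dur = max(L[5]=4, C[4]=4) = 4
step 6: dur = max(L[6]=7, C[5]=4) = 7
step 7: dur = max(L[7]=7, C[6]=3) = 7
step 8: dur = C[7]=7 = 7
sum of known step durations = 56
dur[3] = total - known = 65 - 56 = 9
L[3] is the binding max in step 3, so L[3] = dur[3] = 9

L[3] = 9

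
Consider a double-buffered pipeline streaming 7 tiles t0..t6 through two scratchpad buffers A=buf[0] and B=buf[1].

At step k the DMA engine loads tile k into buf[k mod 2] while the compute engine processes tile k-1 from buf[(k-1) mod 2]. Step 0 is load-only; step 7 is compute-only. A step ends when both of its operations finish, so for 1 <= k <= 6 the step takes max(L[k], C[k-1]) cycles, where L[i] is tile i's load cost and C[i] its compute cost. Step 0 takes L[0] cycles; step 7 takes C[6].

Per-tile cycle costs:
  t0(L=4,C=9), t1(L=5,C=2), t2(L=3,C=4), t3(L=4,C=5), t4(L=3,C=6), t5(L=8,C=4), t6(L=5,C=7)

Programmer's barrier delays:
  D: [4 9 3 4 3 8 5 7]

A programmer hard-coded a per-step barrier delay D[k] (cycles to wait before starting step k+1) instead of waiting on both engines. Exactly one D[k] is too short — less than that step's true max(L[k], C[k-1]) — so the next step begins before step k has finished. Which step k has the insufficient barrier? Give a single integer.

step 0: need L[0]=4 = 4; D[0]=4 ok
step 1: need max(L[1]=5,C[0]=9) = 9; D[1]=9 ok
step 2: need max(L[2]=3,C[1]=2) = 3; D[2]=3 ok
step 3: need max(L[3]=4,C[2]=4) = 4; D[3]=4 ok
step 4: need max(L[4]=3,C[3]=5) = 5; D[4]=3 SHORT
step 5: need max(L[5]=8,C[4]=6) = 8; D[5]=8 ok
step 6: need max(L[6]=5,C[5]=4) = 5; D[6]=5 ok
step 7: need C[6]=7 = 7; D[7]=7 ok

hazard at step 4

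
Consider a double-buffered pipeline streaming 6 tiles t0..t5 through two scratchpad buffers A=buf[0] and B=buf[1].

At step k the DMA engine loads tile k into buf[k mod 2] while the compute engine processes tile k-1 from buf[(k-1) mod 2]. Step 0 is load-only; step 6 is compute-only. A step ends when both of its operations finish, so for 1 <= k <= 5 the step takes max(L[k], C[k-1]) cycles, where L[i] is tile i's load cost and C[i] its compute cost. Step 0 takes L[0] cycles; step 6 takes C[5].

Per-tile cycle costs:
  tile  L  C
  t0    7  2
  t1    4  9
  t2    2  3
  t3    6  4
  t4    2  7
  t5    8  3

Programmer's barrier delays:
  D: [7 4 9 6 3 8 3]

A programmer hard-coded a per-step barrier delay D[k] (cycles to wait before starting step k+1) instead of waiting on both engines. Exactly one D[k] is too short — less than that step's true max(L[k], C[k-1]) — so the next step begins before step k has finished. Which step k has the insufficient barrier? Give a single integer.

hazard at step 4

step 0: need L[0]=7 = 7; D[0]=7 ok
step 1: need max(L[1]=4,C[0]=2) = 4; D[1]=4 ok
step 2: need max(L[2]=2,C[1]=9) = 9; D[2]=9 ok
step 3: need max(L[3]=6,C[2]=3) = 6; D[3]=6 ok
step 4: need max(L[4]=2,C[3]=4) = 4; D[4]=3 SHORT
step 5: need max(L[5]=8,C[4]=7) = 8; D[5]=8 ok
step 6: need C[5]=3 = 3; D[6]=3 ok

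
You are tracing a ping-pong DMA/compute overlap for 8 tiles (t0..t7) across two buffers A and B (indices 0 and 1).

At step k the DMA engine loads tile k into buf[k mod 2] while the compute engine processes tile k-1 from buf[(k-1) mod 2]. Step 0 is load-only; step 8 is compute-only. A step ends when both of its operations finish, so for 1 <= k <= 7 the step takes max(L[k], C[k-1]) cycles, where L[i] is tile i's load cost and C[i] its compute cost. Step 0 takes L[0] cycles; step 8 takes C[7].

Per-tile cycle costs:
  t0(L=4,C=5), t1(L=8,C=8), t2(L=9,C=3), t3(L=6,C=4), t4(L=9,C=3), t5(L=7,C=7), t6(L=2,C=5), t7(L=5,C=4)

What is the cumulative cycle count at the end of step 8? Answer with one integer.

step 0: L[0]=4 → dur=4, Σ=4 | A=load:t0 B=idle [load-only]
step 1: L[1]=8 C[0]=5 → dur=8, Σ=12 | A=compute:t0 B=load:t1 [load-bound]
step 2: L[2]=9 C[1]=8 → dur=9, Σ=21 | A=load:t2 B=compute:t1 [load-bound]
step 3: L[3]=6 C[2]=3 → dur=6, Σ=27 | A=compute:t2 B=load:t3 [load-bound]
step 4: L[4]=9 C[3]=4 → dur=9, Σ=36 | A=load:t4 B=compute:t3 [load-bound]
step 5: L[5]=7 C[4]=3 → dur=7, Σ=43 | A=compute:t4 B=load:t5 [load-bound]
step 6: L[6]=2 C[5]=7 → dur=7, Σ=50 | A=load:t6 B=compute:t5 [compute-bound]
step 7: L[7]=5 C[6]=5 → dur=5, Σ=55 | A=compute:t6 B=load:t7 [tied]
step 8: C[7]=4 → dur=4, Σ=59 | A=idle B=compute:t7 [compute-only]

end_cycle[8] = 59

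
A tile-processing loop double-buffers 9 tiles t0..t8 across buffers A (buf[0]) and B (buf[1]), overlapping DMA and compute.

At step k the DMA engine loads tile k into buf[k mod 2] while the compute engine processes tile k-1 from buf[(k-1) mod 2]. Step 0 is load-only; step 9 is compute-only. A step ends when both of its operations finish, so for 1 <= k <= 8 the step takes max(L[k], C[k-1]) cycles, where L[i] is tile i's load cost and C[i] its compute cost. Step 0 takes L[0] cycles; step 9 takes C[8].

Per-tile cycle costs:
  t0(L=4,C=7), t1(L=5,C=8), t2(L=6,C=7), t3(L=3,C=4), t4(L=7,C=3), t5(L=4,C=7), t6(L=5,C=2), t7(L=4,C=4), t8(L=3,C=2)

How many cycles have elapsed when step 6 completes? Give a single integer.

step 0: L[0]=4 → dur=4, Σ=4 | A=load:t0 B=idle [load-only]
step 1: L[1]=5 C[0]=7 → dur=7, Σ=11 | A=compute:t0 B=load:t1 [compute-bound]
step 2: L[2]=6 C[1]=8 → dur=8, Σ=19 | A=load:t2 B=compute:t1 [compute-bound]
step 3: L[3]=3 C[2]=7 → dur=7, Σ=26 | A=compute:t2 B=load:t3 [compute-bound]
step 4: L[4]=7 C[3]=4 → dur=7, Σ=33 | A=load:t4 B=compute:t3 [load-bound]
step 5: L[5]=4 C[4]=3 → dur=4, Σ=37 | A=compute:t4 B=load:t5 [load-bound]
step 6: L[6]=5 C[5]=7 → dur=7, Σ=44 | A=load:t6 B=compute:t5 [compute-bound]
step 7: L[7]=4 C[6]=2 → dur=4, Σ=48 | A=compute:t6 B=load:t7 [load-bound]
step 8: L[8]=3 C[7]=4 → dur=4, Σ=52 | A=load:t8 B=compute:t7 [compute-bound]
step 9: C[8]=2 → dur=2, Σ=54 | A=compute:t8 B=idle [compute-only]

end_cycle[6] = 44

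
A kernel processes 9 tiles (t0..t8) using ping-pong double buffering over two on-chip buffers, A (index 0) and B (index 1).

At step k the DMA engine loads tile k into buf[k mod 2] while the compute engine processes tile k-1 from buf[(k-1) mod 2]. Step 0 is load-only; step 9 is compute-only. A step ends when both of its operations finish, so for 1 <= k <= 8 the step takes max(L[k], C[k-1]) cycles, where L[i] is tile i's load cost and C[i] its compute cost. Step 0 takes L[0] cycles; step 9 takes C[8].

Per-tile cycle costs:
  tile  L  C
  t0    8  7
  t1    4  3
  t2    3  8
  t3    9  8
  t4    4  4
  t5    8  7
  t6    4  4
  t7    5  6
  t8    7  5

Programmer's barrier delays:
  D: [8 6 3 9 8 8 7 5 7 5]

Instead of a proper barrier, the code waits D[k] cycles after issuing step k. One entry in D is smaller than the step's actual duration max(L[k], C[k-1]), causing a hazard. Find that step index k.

hazard at step 1

step 0: need L[0]=8 = 8; D[0]=8 ok
step 1: need max(L[1]=4,C[0]=7) = 7; D[1]=6 SHORT
step 2: need max(L[2]=3,C[1]=3) = 3; D[2]=3 ok
step 3: need max(L[3]=9,C[2]=8) = 9; D[3]=9 ok
step 4: need max(L[4]=4,C[3]=8) = 8; D[4]=8 ok
step 5: need max(L[5]=8,C[4]=4) = 8; D[5]=8 ok
step 6: need max(L[6]=4,C[5]=7) = 7; D[6]=7 ok
step 7: need max(L[7]=5,C[6]=4) = 5; D[7]=5 ok
step 8: need max(L[8]=7,C[7]=6) = 7; D[8]=7 ok
step 9: need C[8]=5 = 5; D[9]=5 ok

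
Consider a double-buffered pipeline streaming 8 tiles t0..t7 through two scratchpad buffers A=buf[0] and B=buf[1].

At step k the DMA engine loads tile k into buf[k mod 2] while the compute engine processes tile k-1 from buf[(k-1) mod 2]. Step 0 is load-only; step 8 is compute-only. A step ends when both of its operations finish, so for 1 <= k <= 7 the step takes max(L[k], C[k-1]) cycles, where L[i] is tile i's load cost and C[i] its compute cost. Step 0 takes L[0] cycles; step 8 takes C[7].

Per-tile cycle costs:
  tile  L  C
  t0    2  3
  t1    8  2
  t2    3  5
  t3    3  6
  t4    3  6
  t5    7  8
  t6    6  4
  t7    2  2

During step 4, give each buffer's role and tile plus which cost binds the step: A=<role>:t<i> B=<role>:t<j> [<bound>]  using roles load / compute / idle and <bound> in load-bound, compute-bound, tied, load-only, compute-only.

[0] DMA t0→A (2c) ∥ CU idle ⇒ 2c, clock 2
[1] DMA t1→B (8c) ∥ CU A:t0 (3c) ⇒ 8c, clock 10
[2] DMA t2→A (3c) ∥ CU B:t1 (2c) ⇒ 3c, clock 13
[3] DMA t3→B (3c) ∥ CU A:t2 (5c) ⇒ 5c, clock 18
[4] DMA t4→A (3c) ∥ CU B:t3 (6c) ⇒ 6c, clock 24
[5] DMA t5→B (7c) ∥ CU A:t4 (6c) ⇒ 7c, clock 31
[6] DMA t6→A (6c) ∥ CU B:t5 (8c) ⇒ 8c, clock 39
[7] DMA t7→B (2c) ∥ CU A:t6 (4c) ⇒ 4c, clock 43
[8] DMA idle ∥ CU B:t7 (2c) ⇒ 2c, clock 45

step 4: A=load:t4 B=compute:t3 [compute-bound]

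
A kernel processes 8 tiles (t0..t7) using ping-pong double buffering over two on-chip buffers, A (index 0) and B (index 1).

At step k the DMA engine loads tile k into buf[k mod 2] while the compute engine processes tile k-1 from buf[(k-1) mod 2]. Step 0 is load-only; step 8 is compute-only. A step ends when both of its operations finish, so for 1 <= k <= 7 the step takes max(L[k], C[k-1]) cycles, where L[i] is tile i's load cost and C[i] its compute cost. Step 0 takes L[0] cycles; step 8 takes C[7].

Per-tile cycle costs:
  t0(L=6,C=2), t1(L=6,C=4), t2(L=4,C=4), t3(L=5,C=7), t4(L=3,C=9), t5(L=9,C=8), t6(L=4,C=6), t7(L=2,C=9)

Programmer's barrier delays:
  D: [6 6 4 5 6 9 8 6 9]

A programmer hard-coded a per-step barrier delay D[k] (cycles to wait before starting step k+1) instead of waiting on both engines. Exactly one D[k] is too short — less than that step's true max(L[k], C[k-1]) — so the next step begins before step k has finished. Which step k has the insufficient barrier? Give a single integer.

hazard at step 4

[0] required=L[0]=6=6 vs D=6 ok
[1] required=max(L[1]=6,C[0]=2)=6 vs D=6 ok
[2] required=max(L[2]=4,C[1]=4)=4 vs D=4 ok
[3] required=max(L[3]=5,C[2]=4)=5 vs D=5 ok
[4] required=max(L[4]=3,C[3]=7)=7 vs D=6 SHORT
[5] required=max(L[5]=9,C[4]=9)=9 vs D=9 ok
[6] required=max(L[6]=4,C[5]=8)=8 vs D=8 ok
[7] required=max(L[7]=2,C[6]=6)=6 vs D=6 ok
[8] required=C[7]=9=9 vs D=9 ok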